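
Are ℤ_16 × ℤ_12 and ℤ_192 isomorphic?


Comparing ℤ_16 × ℤ_12 and ℤ_192:
gcd(16,12) = 4 ≠ 1. Max element order in ℤ_16×ℤ_12 is lcm(16,12) = 48 < 192, so it has no element of order 192

No, ℤ_16 × ℤ_12 ≇ ℤ_192


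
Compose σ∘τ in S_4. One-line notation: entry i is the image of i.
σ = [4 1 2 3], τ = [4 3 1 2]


σ∘τ: apply τ first, then σ
1 →τ 4 →σ 3
2 →τ 3 →σ 2
3 →τ 1 →σ 4
4 →τ 2 →σ 1

σ∘τ = [3 2 4 1]


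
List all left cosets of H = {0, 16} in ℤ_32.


H = {0, 16}, |H| = 2
Number of cosets = |G|/|H| = 32/2 = 16
0 + H = {0, 16}
1 + H = {1, 17}
2 + H = {2, 18}
3 + H = {3, 19}
4 + H = {4, 20}
5 + H = {5, 21}
6 + H = {6, 22}
7 + H = {7, 23}
8 + H = {8, 24}
9 + H = {9, 25}
10 + H = {10, 26}
11 + H = {11, 27}
12 + H = {12, 28}
13 + H = {13, 29}
14 + H = {14, 30}
15 + H = {15, 31}

Cosets: 0+H={0,16}; 1+H={1,17}; 2+H={2,18}; 3+H={3,19}; 4+H={4,20}; 5+H={5,21}; 6+H={6,22}; 7+H={7,23}; 8+H={8,24}; 9+H={9,25}; 10+H={10,26}; 11+H={11,27}; 12+H={12,28}; 13+H={13,29}; 14+H={14,30}; 15+H={15,31}


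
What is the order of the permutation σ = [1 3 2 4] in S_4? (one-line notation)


Cycle decomposition: (2 3)
Cycle lengths: 2
Order = lcm(2) = 2

ord(σ) = 2


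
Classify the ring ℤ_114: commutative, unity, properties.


ℤ_114 is a commutative ring with unity 1; 114 = 2×57 is composite, so 2·57 ≡ 0 gives zero divisors (not an integral domain)
Commutative: Yes
Integral domain: No
Has unity: Yes

ℤ_114: Commutative=Yes, Unity=Yes


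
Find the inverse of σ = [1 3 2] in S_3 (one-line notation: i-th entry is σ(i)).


To find σ⁻¹, swap domain and range:
σ(1) = 1 → σ⁻¹(1) = 1
σ(2) = 3 → σ⁻¹(3) = 2
σ(3) = 2 → σ⁻¹(2) = 3

σ⁻¹ = [1 3 2]


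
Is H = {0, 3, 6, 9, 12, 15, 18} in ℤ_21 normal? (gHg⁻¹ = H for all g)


H = {0, 3, 6, 9, 12, 15, 18} in ℤ_21
ℤ_21 is abelian; every subgroup of an abelian group is normal

Yes, normal subgroup


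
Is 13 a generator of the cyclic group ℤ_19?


g generates ℤ_n iff gcd(g, n) = 1
gcd(13, 19) = 1
Since gcd = 1, 13 is a generator.

Yes, 13 generates ℤ_19


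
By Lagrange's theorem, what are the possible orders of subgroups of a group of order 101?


Lagrange's theorem: |H| divides |G|
|G| = 101
Divisors of 101: 1, 101

Possible subgroup orders: {1, 101}


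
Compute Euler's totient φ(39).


Factor n: 39 = 3 × 13
φ(n) = n · ∏(1 - 1/p) over distinct primes p | n
φ(39) = 39 · (1 - 1/3) · (1 - 1/13) = 24

φ(39) = 24


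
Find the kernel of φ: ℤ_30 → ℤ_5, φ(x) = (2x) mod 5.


Kernel = preimage of identity
ker(φ) = {x ∈ ℤ_30 : 2x ≡ 0 (mod 5)}. Since 5 | 30, φ is well-defined. The kernel is the cyclic subgroup ⟨5⟩ of ℤ_30 (order 6), i.e. {0, 5, 10, 15, 20, 25}

ker(φ) = {0, 5, 10, 15, 20, 25}


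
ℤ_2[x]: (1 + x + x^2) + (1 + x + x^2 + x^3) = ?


Add coefficients mod 2:
x^0: 1 + 1 = 0 (mod 2)
x^1: 1 + 1 = 0 (mod 2)
x^2: 1 + 1 = 0 (mod 2)
x^3: 0 + 1 = 1 (mod 2)
Result: x^3

f + g = x^3


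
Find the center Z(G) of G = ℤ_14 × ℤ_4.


Z(G) = {g ∈ G | gx = xg for all x ∈ G}
Direct product of abelian groups is abelian, so Z(G) = G

Z(ℤ_14 × ℤ_4) = ℤ_14 × ℤ_4


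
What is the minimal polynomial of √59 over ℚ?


√59 satisfies x² - 59 = 0, irreducible over ℚ since 59 is squarefree

Minimal polynomial: x² - 59


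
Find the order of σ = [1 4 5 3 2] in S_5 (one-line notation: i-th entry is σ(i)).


Cycle decomposition: (2 4 3 5)
Cycle lengths: 4
Order = lcm(4) = 4

ord(σ) = 4


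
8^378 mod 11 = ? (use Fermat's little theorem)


Fermat's little theorem: if p is prime and gcd(a,p)=1, then a^(p-1) ≡ 1 (mod p)
p = 11 is prime, gcd(8,11) = 1
Reduce exponent: 378 mod 10 = 8
So 8^378 ≡ 8^8 (mod 11)
8^8 mod 11 = 5

8^378 ≡ 5 (mod 11)


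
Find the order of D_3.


|D_n| = 2n (n rotations and n reflections)
|D_3| = 2×3 = 6

|D_3| = 6


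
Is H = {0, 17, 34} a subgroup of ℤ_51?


Subgroup test for H = {0, 17, 34} in (ℤ_51, +):
(1) 0 ∈ H? Yes
(2) Closure: for all a,b ∈ H, (a+b) mod 51 ∈ H? Yes
(3) Inverses: for all a ∈ H, -a mod 51 ∈ H? Yes

Yes, H is a subgroup of ℤ_51


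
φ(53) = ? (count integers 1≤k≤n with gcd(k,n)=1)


Factor n: 53 = 53
φ(n) = n · ∏(1 - 1/p) over distinct primes p | n
φ(53) = 53 · (1 - 1/53) = 52

φ(53) = 52


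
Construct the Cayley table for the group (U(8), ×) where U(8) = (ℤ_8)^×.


Elements: {1, 3, 5, 7}
Operation: multiplication mod 8
Entry (a, b) = (a × b) mod 8

Cayley table:
  | 1 | 3 | 5 | 7
1 | 1 | 3 | 5 | 7
3 | 3 | 1 | 7 | 5
5 | 5 | 7 | 1 | 3
7 | 7 | 5 | 3 | 1


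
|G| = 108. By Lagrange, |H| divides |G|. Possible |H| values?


Lagrange's theorem: |H| divides |G|
|G| = 108
Divisors of 108: 1, 2, 3, 4, 6, 9, 12, 18, 27, 36, 54, 108

Possible subgroup orders: {1, 2, 3, 4, 6, 9, 12, 18, 27, 36, 54, 108}


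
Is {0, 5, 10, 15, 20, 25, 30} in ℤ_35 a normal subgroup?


H = {0, 5, 10, 15, 20, 25, 30} in ℤ_35
ℤ_35 is abelian; every subgroup of an abelian group is normal

Yes, normal subgroup


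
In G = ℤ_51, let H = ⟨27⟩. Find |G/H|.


|⟨27⟩| = n / gcd(27, 51) = 51 / 3 = 17
H is normal (ℤ_51 is abelian).
|G/H| = |G| / |H| = 51 / 17 = 3

|G/H| = 3


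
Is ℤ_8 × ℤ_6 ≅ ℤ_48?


Comparing ℤ_8 × ℤ_6 and ℤ_48:
gcd(8,6) = 2 ≠ 1. Max element order in ℤ_8×ℤ_6 is lcm(8,6) = 24 < 48, so it has no element of order 48

No, ℤ_8 × ℤ_6 ≇ ℤ_48


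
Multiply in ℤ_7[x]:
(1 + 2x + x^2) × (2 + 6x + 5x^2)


Expand and collect like terms; reduce coefficients mod 7:
x^0: 1·2 = 2 ≡ 2 (mod 7)
x^1: 1·6 + 2·2 = 10 ≡ 3 (mod 7)
x^2: 1·5 + 2·6 + 1·2 = 19 ≡ 5 (mod 7)
x^3: 2·5 + 1·6 = 16 ≡ 2 (mod 7)
x^4: 1·5 = 5 ≡ 5 (mod 7)
Result: 2 + 3x + 5x^2 + 2x^3 + 5x^4

f · g = 2 + 3x + 5x^2 + 2x^3 + 5x^4


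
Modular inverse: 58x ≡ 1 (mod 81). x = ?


Use the extended Euclidean algorithm to write 1 = 58·s + 81·t; then s mod 81 is the inverse.
Euclidean algorithm:
  58 = 0·81 + 58
  81 = 1·58 + 23
  58 = 2·23 + 12
  23 = 1·12 + 11
  12 = 1·11 + 1
  11 = 11·1 + 0
gcd(58,81) = 1
Back-substitution gives: 58·(7) + 81·(-5) = 1
So 58⁻¹ ≡ 7 ≡ 7 (mod 81)
Check: 58 × 7 = 406 ≡ 1 (mod 81) ✓

58⁻¹ ≡ 7 (mod 81)


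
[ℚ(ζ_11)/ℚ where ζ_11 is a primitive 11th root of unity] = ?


[ℚ(ζ_n):ℚ] = deg Φ_n(x) = φ(n). Here φ(11) = 10

[ℚ(ζ_11)/ℚ where ζ_11 is a primitive 11th root of unity] = 10


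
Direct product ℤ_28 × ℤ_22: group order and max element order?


|ℤ_28 × ℤ_22| = 28 × 22 = 616
Max element order = lcm(28,22) = 308
Cyclic? No (gcd=2)

|ℤ_28×ℤ_22| = 616, max element order = 308


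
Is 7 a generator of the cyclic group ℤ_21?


g generates ℤ_n iff gcd(g, n) = 1
gcd(7, 21) = 7
Since gcd = 7 ≠ 1, ⟨7⟩ has order 3 < 21, so 7 is not a generator.

No, 7 does not generate ℤ_21


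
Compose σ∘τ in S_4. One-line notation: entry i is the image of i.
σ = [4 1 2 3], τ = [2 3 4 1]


σ∘τ: apply τ first, then σ
1 →τ 2 →σ 1
2 →τ 3 →σ 2
3 →τ 4 →σ 3
4 →τ 1 →σ 4

σ∘τ = [1 2 3 4]


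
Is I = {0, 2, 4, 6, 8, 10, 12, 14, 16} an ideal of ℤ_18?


Check ideal conditions for I = {0, 2, 4, 6, 8, 10, 12, 14, 16} in ℤ_18:
(1) I is an additive subgroup? Yes
(2) For r ∈ ℤ_18 and a ∈ I: r·a ∈ I? Yes

Yes, I is an ideal of ℤ_18


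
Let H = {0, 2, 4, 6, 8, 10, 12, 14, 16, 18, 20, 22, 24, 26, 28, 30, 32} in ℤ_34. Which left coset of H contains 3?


3 + H = {3 + h (mod 34) : h ∈ H}
3+0=3, 3+2=5, 3+4=7, 3+6=9, 3+8=11, 3+10=13, 3+12=15, 3+14=17, 3+16=19, 3+18=21, 3+20=23, 3+22=25, 3+24=27, 3+26=29, 3+28=31, 3+30=33, 3+32=1
3 + H = {1, 3, 5, 7, 9, 11, 13, 15, 17, 19, 21, 23, 25, 27, 29, 31, 33} = 1 + H

3 + H = {1, 3, 5, 7, 9, 11, 13, 15, 17, 19, 21, 23, 25, 27, 29, 31, 33}


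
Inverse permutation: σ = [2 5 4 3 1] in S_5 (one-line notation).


To find σ⁻¹, swap domain and range:
σ(1) = 2 → σ⁻¹(2) = 1
σ(2) = 5 → σ⁻¹(5) = 2
σ(3) = 4 → σ⁻¹(4) = 3
σ(4) = 3 → σ⁻¹(3) = 4
σ(5) = 1 → σ⁻¹(1) = 5

σ⁻¹ = [5 1 4 3 2]


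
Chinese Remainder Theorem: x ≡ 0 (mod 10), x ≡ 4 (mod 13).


m₁ = 10, m₂ = 13, gcd = 1, so CRT applies. M = m₁·m₂ = 130
Let M₁ = M/m₁ = 13, M₂ = M/m₂ = 10
Find y₁ ≡ M₁⁻¹ (mod m₁): 13⁻¹ ≡ 7 (mod 10)
Find y₂ ≡ M₂⁻¹ (mod m₂): 10⁻¹ ≡ 4 (mod 13)
x = a₁·M₁·y₁ + a₂·M₂·y₂ = 0·13·7 + 4·10·4 = 160
Reduce mod 130: x ≡ 30
Check: 30 mod 10 = 0 ✓, 30 mod 13 = 4 ✓

x ≡ 30 (mod 130)


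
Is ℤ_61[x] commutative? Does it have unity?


ℤ_61 is a field (n prime), so ℤ_61[x] is a commutative integral domain with unity
Commutative: Yes
Integral domain: Yes
Has unity: Yes

ℤ_61[x]: Commutative=Yes, Unity=Yes


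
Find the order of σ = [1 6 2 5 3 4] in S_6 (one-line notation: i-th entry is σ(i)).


Cycle decomposition: (2 6 4 5 3)
Cycle lengths: 5
Order = lcm(5) = 5

ord(σ) = 5


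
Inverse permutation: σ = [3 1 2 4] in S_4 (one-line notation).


To find σ⁻¹, swap domain and range:
σ(1) = 3 → σ⁻¹(3) = 1
σ(2) = 1 → σ⁻¹(1) = 2
σ(3) = 2 → σ⁻¹(2) = 3
σ(4) = 4 → σ⁻¹(4) = 4

σ⁻¹ = [2 3 1 4]


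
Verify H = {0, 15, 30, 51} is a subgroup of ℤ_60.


Subgroup test for H = {0, 15, 30, 51} in (ℤ_60, +):
(1) 0 ∈ H? Yes
(2) Closure: for all a,b ∈ H, (a+b) mod 60 ∈ H? No  [counterexample: 15 + 30 = 45 ∉ H]
(3) Inverses: for all a ∈ H, -a mod 60 ∈ H? No

No, H is not a subgroup of ℤ_60


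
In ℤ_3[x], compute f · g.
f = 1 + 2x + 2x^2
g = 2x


Expand and collect like terms; reduce coefficients mod 3:
x^0: 1·0 = 0 ≡ 0 (mod 3)
x^1: 1·2 + 2·0 = 2 ≡ 2 (mod 3)
x^2: 2·2 + 2·0 = 4 ≡ 1 (mod 3)
x^3: 2·2 = 4 ≡ 1 (mod 3)
Result: 2x + x^2 + x^3

f · g = 2x + x^2 + x^3


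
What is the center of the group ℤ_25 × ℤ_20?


Z(G) = {g ∈ G | gx = xg for all x ∈ G}
Direct product of abelian groups is abelian, so Z(G) = G

Z(ℤ_25 × ℤ_20) = ℤ_25 × ℤ_20


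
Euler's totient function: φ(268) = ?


Factor n: 268 = 2^2 × 67
φ(n) = n · ∏(1 - 1/p) over distinct primes p | n
φ(268) = 268 · (1 - 1/2) · (1 - 1/67) = 132

φ(268) = 132


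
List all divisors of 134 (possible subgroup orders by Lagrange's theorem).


Lagrange's theorem: |H| divides |G|
|G| = 134
Divisors of 134: 1, 2, 67, 134

Possible subgroup orders: {1, 2, 67, 134}


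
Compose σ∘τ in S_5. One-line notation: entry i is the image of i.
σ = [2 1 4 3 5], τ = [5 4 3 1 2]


σ∘τ: apply τ first, then σ
1 →τ 5 →σ 5
2 →τ 4 →σ 3
3 →τ 3 →σ 4
4 →τ 1 →σ 2
5 →τ 2 →σ 1

σ∘τ = [5 3 4 2 1]


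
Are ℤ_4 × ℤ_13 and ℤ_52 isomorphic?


Comparing ℤ_4 × ℤ_13 and ℤ_52:
gcd(4,13) = 1, so ℤ_4 × ℤ_13 ≅ ℤ_52 (CRT)

Yes, ℤ_4 × ℤ_13 ≅ ℤ_52


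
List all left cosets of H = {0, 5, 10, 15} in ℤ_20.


H = {0, 5, 10, 15}, |H| = 4
Number of cosets = |G|/|H| = 20/4 = 5
0 + H = {0, 5, 10, 15}
1 + H = {1, 6, 11, 16}
2 + H = {2, 7, 12, 17}
3 + H = {3, 8, 13, 18}
4 + H = {4, 9, 14, 19}

Cosets: 0+H={0,5,10,15}; 1+H={1,6,11,16}; 2+H={2,7,12,17}; 3+H={3,8,13,18}; 4+H={4,9,14,19}


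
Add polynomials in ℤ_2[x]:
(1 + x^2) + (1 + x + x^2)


Add coefficients mod 2:
x^0: 1 + 1 = 0 (mod 2)
x^1: 0 + 1 = 1 (mod 2)
x^2: 1 + 1 = 0 (mod 2)
Result: x

f + g = x


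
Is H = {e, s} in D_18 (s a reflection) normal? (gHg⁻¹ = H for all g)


H = {e, s} in D_18 (s a reflection)
r·s·r⁻¹ = sr⁻² ≠ s for n ≥ 3, so {e, s} is not closed under conjugation

No, not a normal subgroup


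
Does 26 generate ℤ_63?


g generates ℤ_n iff gcd(g, n) = 1
gcd(26, 63) = 1
Since gcd = 1, 26 is a generator.

Yes, 26 generates ℤ_63


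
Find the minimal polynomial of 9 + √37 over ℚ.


Let α = 9 + √37. Then α - 9 = √37, so (α - 9)² = 37, giving α² - 18α + 44 = 0. Degree 2 and α ∉ ℚ, so this is the minimal polynomial.

Minimal polynomial: x² - 18x + 44


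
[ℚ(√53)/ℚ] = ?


√53 has minimal polynomial x² - 53 (irreducible over ℚ since 53 is squarefree)

[ℚ(√53)/ℚ] = 2


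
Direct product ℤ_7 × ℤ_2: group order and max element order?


|ℤ_7 × ℤ_2| = 7 × 2 = 14
Max element order = lcm(7,2) = 14
Cyclic? Yes (gcd=1)

|ℤ_7×ℤ_2| = 14, max element order = 14


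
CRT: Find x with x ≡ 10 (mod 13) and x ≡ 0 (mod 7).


m₁ = 13, m₂ = 7, gcd = 1, so CRT applies. M = m₁·m₂ = 91
Let M₁ = M/m₁ = 7, M₂ = M/m₂ = 13
Find y₁ ≡ M₁⁻¹ (mod m₁): 7⁻¹ ≡ 2 (mod 13)
Find y₂ ≡ M₂⁻¹ (mod m₂): 13⁻¹ ≡ 6 (mod 7)
x = a₁·M₁·y₁ + a₂·M₂·y₂ = 10·7·2 + 0·13·6 = 140
Reduce mod 91: x ≡ 49
Check: 49 mod 13 = 10 ✓, 49 mod 7 = 0 ✓

x ≡ 49 (mod 91)


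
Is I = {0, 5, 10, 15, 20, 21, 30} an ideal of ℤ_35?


Check ideal conditions for I = {0, 5, 10, 15, 20, 21, 30} in ℤ_35:
(1) I is an additive subgroup? No
(2) For r ∈ ℤ_35 and a ∈ I: r·a ∈ I? No  [counterexample: r=2, a=21, r·a mod 35 = 7 ∉ I]

No, I is not an ideal of ℤ_35


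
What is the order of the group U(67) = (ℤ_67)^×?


U(n) is the group of units mod n; |U(n)| = φ(n)
|U(67)| = φ(67) = 66

|U(67) = (ℤ_67)^×| = 66


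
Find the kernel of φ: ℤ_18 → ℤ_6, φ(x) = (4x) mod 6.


Kernel = preimage of identity
ker(φ) = {x ∈ ℤ_18 : 4x ≡ 0 (mod 6)}. Since 6 | 18, φ is well-defined. The kernel is the cyclic subgroup ⟨3⟩ of ℤ_18 (order 6), i.e. {0, 3, 6, 9, 12, 15}

ker(φ) = {0, 3, 6, 9, 12, 15}


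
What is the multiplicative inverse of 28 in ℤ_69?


Use the extended Euclidean algorithm to write 1 = 28·s + 69·t; then s mod 69 is the inverse.
Euclidean algorithm:
  28 = 0·69 + 28
  69 = 2·28 + 13
  28 = 2·13 + 2
  13 = 6·2 + 1
  2 = 2·1 + 0
gcd(28,69) = 1
Back-substitution gives: 28·(-32) + 69·(13) = 1
So 28⁻¹ ≡ -32 ≡ 37 (mod 69)
Check: 28 × 37 = 1036 ≡ 1 (mod 69) ✓

28⁻¹ ≡ 37 (mod 69)


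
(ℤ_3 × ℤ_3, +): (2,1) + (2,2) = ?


Operation: componentwise addition mod (3, 3)
(2,1) + (2,2) = ((a₁+b₁) mod 3, (a₂+b₂) mod 3) with a = (2,1), b = (2,2)

(2,1) + (2,2) = (1,0)


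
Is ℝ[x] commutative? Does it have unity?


Polynomial ring over ℝ (an integral domain) is a commutative integral domain with unity 1
Commutative: Yes
Integral domain: Yes
Has unity: Yes

ℝ[x]: Commutative=Yes, Unity=Yes


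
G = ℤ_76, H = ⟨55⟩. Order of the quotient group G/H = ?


|⟨55⟩| = n / gcd(55, 76) = 76 / 1 = 76
H is normal (ℤ_76 is abelian).
|G/H| = |G| / |H| = 76 / 76 = 1

|G/H| = 1


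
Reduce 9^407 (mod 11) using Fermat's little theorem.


Fermat's little theorem: if p is prime and gcd(a,p)=1, then a^(p-1) ≡ 1 (mod p)
p = 11 is prime, gcd(9,11) = 1
Reduce exponent: 407 mod 10 = 7
So 9^407 ≡ 9^7 (mod 11)
9^7 mod 11 = 4

9^407 ≡ 4 (mod 11)


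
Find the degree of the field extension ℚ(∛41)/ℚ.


∛41 has minimal polynomial x³ - 41 (irreducible over ℚ since 41 is not a perfect cube)

[ℚ(∛41)/ℚ] = 3


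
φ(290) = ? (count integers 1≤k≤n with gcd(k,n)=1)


Factor n: 290 = 2 × 5 × 29
φ(n) = n · ∏(1 - 1/p) over distinct primes p | n
φ(290) = 290 · (1 - 1/2) · (1 - 1/5) · (1 - 1/29) = 112

φ(290) = 112


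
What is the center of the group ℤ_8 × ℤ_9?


Z(G) = {g ∈ G | gx = xg for all x ∈ G}
Direct product of abelian groups is abelian, so Z(G) = G

Z(ℤ_8 × ℤ_9) = ℤ_8 × ℤ_9


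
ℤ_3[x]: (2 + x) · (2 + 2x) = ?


Expand and collect like terms; reduce coefficients mod 3:
x^0: 2·2 = 4 ≡ 1 (mod 3)
x^1: 2·2 + 1·2 = 6 ≡ 0 (mod 3)
x^2: 1·2 = 2 ≡ 2 (mod 3)
Result: 1 + 2x^2

f · g = 1 + 2x^2


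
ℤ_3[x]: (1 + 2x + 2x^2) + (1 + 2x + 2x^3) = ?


Add coefficients mod 3:
x^0: 1 + 1 = 2 (mod 3)
x^1: 2 + 2 = 1 (mod 3)
x^2: 2 + 0 = 2 (mod 3)
x^3: 0 + 2 = 2 (mod 3)
Result: 2 + x + 2x^2 + 2x^3

f + g = 2 + x + 2x^2 + 2x^3


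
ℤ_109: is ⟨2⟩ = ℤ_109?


g generates ℤ_n iff gcd(g, n) = 1
gcd(2, 109) = 1
Since gcd = 1, 2 is a generator.

Yes, 2 generates ℤ_109


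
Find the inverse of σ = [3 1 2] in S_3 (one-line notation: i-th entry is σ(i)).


To find σ⁻¹, swap domain and range:
σ(1) = 3 → σ⁻¹(3) = 1
σ(2) = 1 → σ⁻¹(1) = 2
σ(3) = 2 → σ⁻¹(2) = 3

σ⁻¹ = [2 3 1]


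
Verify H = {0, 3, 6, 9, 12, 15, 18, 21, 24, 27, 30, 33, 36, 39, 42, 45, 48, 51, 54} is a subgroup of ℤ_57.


Subgroup test for H = {0, 3, 6, 9, 12, 15, 18, 21, 24, 27, 30, 33, 36, 39, 42, 45, 48, 51, 54} in (ℤ_57, +):
(1) 0 ∈ H? Yes
(2) Closure: for all a,b ∈ H, (a+b) mod 57 ∈ H? Yes
(3) Inverses: for all a ∈ H, -a mod 57 ∈ H? Yes

Yes, H is a subgroup of ℤ_57


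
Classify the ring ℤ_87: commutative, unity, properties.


ℤ_87 is a commutative ring with unity 1; 87 = 3×29 is composite, so 3·29 ≡ 0 gives zero divisors (not an integral domain)
Commutative: Yes
Integral domain: No
Has unity: Yes

ℤ_87: Commutative=Yes, Unity=Yes


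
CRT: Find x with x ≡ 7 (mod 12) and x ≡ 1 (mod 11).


m₁ = 12, m₂ = 11, gcd = 1, so CRT applies. M = m₁·m₂ = 132
Let M₁ = M/m₁ = 11, M₂ = M/m₂ = 12
Find y₁ ≡ M₁⁻¹ (mod m₁): 11⁻¹ ≡ 11 (mod 12)
Find y₂ ≡ M₂⁻¹ (mod m₂): 12⁻¹ ≡ 1 (mod 11)
x = a₁·M₁·y₁ + a₂·M₂·y₂ = 7·11·11 + 1·12·1 = 859
Reduce mod 132: x ≡ 67
Check: 67 mod 12 = 7 ✓, 67 mod 11 = 1 ✓

x ≡ 67 (mod 132)


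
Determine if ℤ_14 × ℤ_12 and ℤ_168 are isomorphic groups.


Comparing ℤ_14 × ℤ_12 and ℤ_168:
gcd(14,12) = 2 ≠ 1. Max element order in ℤ_14×ℤ_12 is lcm(14,12) = 84 < 168, so it has no element of order 168

No, ℤ_14 × ℤ_12 ≇ ℤ_168


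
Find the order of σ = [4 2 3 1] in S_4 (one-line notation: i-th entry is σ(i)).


Cycle decomposition: (1 4)
Cycle lengths: 2
Order = lcm(2) = 2

ord(σ) = 2


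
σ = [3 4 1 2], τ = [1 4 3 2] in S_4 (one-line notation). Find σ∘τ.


σ∘τ: apply τ first, then σ
1 →τ 1 →σ 3
2 →τ 4 →σ 2
3 →τ 3 →σ 1
4 →τ 2 →σ 4

σ∘τ = [3 2 1 4]


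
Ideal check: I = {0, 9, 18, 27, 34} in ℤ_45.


Check ideal conditions for I = {0, 9, 18, 27, 34} in ℤ_45:
(1) I is an additive subgroup? No
(2) For r ∈ ℤ_45 and a ∈ I: r·a ∈ I? No  [counterexample: r=2, a=18, r·a mod 45 = 36 ∉ I]

No, I is not an ideal of ℤ_45


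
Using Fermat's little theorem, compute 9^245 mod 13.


Fermat's little theorem: if p is prime and gcd(a,p)=1, then a^(p-1) ≡ 1 (mod p)
p = 13 is prime, gcd(9,13) = 1
Reduce exponent: 245 mod 12 = 5
So 9^245 ≡ 9^5 (mod 13)
9^5 mod 13 = 3

9^245 ≡ 3 (mod 13)


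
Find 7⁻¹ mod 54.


Use the extended Euclidean algorithm to write 1 = 7·s + 54·t; then s mod 54 is the inverse.
Euclidean algorithm:
  7 = 0·54 + 7
  54 = 7·7 + 5
  7 = 1·5 + 2
  5 = 2·2 + 1
  2 = 2·1 + 0
gcd(7,54) = 1
Back-substitution gives: 7·(-23) + 54·(3) = 1
So 7⁻¹ ≡ -23 ≡ 31 (mod 54)
Check: 7 × 31 = 217 ≡ 1 (mod 54) ✓

7⁻¹ ≡ 31 (mod 54)


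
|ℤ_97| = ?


ℤ_n has n elements.

|ℤ_97| = 97


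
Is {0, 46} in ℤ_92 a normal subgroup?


H = {0, 46} in ℤ_92
ℤ_92 is abelian; every subgroup of an abelian group is normal

Yes, normal subgroup


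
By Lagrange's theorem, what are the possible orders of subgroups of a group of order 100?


Lagrange's theorem: |H| divides |G|
|G| = 100
Divisors of 100: 1, 2, 4, 5, 10, 20, 25, 50, 100

Possible subgroup orders: {1, 2, 4, 5, 10, 20, 25, 50, 100}


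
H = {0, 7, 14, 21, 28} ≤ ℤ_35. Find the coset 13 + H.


13 + H = {13 + h (mod 35) : h ∈ H}
13+0=13, 13+7=20, 13+14=27, 13+21=34, 13+28=6
13 + H = {6, 13, 20, 27, 34} = 6 + H

13 + H = {6, 13, 20, 27, 34}


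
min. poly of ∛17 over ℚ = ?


∛17 satisfies x³ - 17 = 0, irreducible over ℚ (no rational root; 17 is not a perfect cube)

Minimal polynomial: x³ - 17


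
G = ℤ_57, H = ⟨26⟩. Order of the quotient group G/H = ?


|⟨26⟩| = n / gcd(26, 57) = 57 / 1 = 57
H is normal (ℤ_57 is abelian).
|G/H| = |G| / |H| = 57 / 57 = 1

|G/H| = 1


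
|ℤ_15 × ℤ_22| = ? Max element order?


|ℤ_15 × ℤ_22| = 15 × 22 = 330
Max element order = lcm(15,22) = 330
Cyclic? Yes (gcd=1)

|ℤ_15×ℤ_22| = 330, max element order = 330


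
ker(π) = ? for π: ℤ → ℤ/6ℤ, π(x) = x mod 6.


Kernel = preimage of identity
ker(π) = multiples of 6 = 6ℤ

ker(π) = 6ℤ


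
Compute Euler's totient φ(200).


Factor n: 200 = 2^3 × 5^2
φ(n) = n · ∏(1 - 1/p) over distinct primes p | n
φ(200) = 200 · (1 - 1/2) · (1 - 1/5) = 80

φ(200) = 80


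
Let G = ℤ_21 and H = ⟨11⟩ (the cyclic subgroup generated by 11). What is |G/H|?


|⟨11⟩| = n / gcd(11, 21) = 21 / 1 = 21
H is normal (ℤ_21 is abelian).
|G/H| = |G| / |H| = 21 / 21 = 1

|G/H| = 1


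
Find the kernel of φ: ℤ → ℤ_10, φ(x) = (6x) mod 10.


Kernel = preimage of identity
ker(φ) = {x ∈ ℤ : 6x ≡ 0 (mod 10)}. gcd(6,10) = 2, so 6x ≡ 0 (mod 10) ⟺ x ≡ 0 (mod 10/2 = 5). Hence ker(φ) = 5ℤ

ker(φ) = 5ℤ


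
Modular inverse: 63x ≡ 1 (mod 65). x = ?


Use the extended Euclidean algorithm to write 1 = 63·s + 65·t; then s mod 65 is the inverse.
Euclidean algorithm:
  63 = 0·65 + 63
  65 = 1·63 + 2
  63 = 31·2 + 1
  2 = 2·1 + 0
gcd(63,65) = 1
Back-substitution gives: 63·(32) + 65·(-31) = 1
So 63⁻¹ ≡ 32 ≡ 32 (mod 65)
Check: 63 × 32 = 2016 ≡ 1 (mod 65) ✓

63⁻¹ ≡ 32 (mod 65)


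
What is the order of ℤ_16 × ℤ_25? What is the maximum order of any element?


|ℤ_16 × ℤ_25| = 16 × 25 = 400
Max element order = lcm(16,25) = 400
Cyclic? Yes (gcd=1)

|ℤ_16×ℤ_25| = 400, max element order = 400


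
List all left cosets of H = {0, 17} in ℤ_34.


H = {0, 17}, |H| = 2
Number of cosets = |G|/|H| = 34/2 = 17
0 + H = {0, 17}
1 + H = {1, 18}
2 + H = {2, 19}
3 + H = {3, 20}
4 + H = {4, 21}
5 + H = {5, 22}
6 + H = {6, 23}
7 + H = {7, 24}
8 + H = {8, 25}
9 + H = {9, 26}
10 + H = {10, 27}
11 + H = {11, 28}
12 + H = {12, 29}
13 + H = {13, 30}
14 + H = {14, 31}
15 + H = {15, 32}
16 + H = {16, 33}

Cosets: 0+H={0,17}; 1+H={1,18}; 2+H={2,19}; 3+H={3,20}; 4+H={4,21}; 5+H={5,22}; 6+H={6,23}; 7+H={7,24}; 8+H={8,25}; 9+H={9,26}; 10+H={10,27}; 11+H={11,28}; 12+H={12,29}; 13+H={13,30}; 14+H={14,31}; 15+H={15,32}; 16+H={16,33}


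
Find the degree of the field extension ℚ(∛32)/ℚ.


∛32 has minimal polynomial x³ - 32 (irreducible over ℚ since 32 is not a perfect cube)

[ℚ(∛32)/ℚ] = 3


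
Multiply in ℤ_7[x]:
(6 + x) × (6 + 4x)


Expand and collect like terms; reduce coefficients mod 7:
x^0: 6·6 = 36 ≡ 1 (mod 7)
x^1: 6·4 + 1·6 = 30 ≡ 2 (mod 7)
x^2: 1·4 = 4 ≡ 4 (mod 7)
Result: 1 + 2x + 4x^2

f · g = 1 + 2x + 4x^2


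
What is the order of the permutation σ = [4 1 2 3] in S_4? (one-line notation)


Cycle decomposition: (1 4 3 2)
Cycle lengths: 4
Order = lcm(4) = 4

ord(σ) = 4


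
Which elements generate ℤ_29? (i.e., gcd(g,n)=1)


g generates ℤ_n iff gcd(g,n) = 1
Prime factors of 29: 29
Generators are g ∈ {1,...,28} not divisible by any of these primes.
Generators: {1, 2, 3, 4, 5, 6, 7, 8, 9, 10, 11, 12, 13, 14, 15, 16, 17, 18, 19, 20, 21, 22, 23, 24, 25, 26, 27, 28}
Number of generators = φ(29) = 28

Generators of ℤ_29 = {1, 2, 3, 4, 5, 6, 7, 8, 9, 10, 11, 12, 13, 14, 15, 16, 17, 18, 19, 20, 21, 22, 23, 24, 25, 26, 27, 28}


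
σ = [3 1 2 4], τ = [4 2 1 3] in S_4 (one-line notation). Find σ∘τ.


σ∘τ: apply τ first, then σ
1 →τ 4 →σ 4
2 →τ 2 →σ 1
3 →τ 1 →σ 3
4 →τ 3 →σ 2

σ∘τ = [4 1 3 2]


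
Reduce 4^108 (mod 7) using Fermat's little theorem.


Fermat's little theorem: if p is prime and gcd(a,p)=1, then a^(p-1) ≡ 1 (mod p)
p = 7 is prime, gcd(4,7) = 1
Reduce exponent: 108 mod 6 = 0
So 4^108 ≡ 4^0 (mod 7)
4^0 = 1

4^108 ≡ 1 (mod 7)


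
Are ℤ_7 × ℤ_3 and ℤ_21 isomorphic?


Comparing ℤ_7 × ℤ_3 and ℤ_21:
gcd(7,3) = 1, so ℤ_7 × ℤ_3 ≅ ℤ_21 (CRT)

Yes, ℤ_7 × ℤ_3 ≅ ℤ_21


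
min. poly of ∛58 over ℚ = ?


∛58 satisfies x³ - 58 = 0, irreducible over ℚ (no rational root; 58 is not a perfect cube)

Minimal polynomial: x³ - 58


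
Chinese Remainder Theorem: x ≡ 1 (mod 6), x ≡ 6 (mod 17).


m₁ = 6, m₂ = 17, gcd = 1, so CRT applies. M = m₁·m₂ = 102
Let M₁ = M/m₁ = 17, M₂ = M/m₂ = 6
Find y₁ ≡ M₁⁻¹ (mod m₁): 17⁻¹ ≡ 5 (mod 6)
Find y₂ ≡ M₂⁻¹ (mod m₂): 6⁻¹ ≡ 3 (mod 17)
x = a₁·M₁·y₁ + a₂·M₂·y₂ = 1·17·5 + 6·6·3 = 193
Reduce mod 102: x ≡ 91
Check: 91 mod 6 = 1 ✓, 91 mod 17 = 6 ✓

x ≡ 91 (mod 102)


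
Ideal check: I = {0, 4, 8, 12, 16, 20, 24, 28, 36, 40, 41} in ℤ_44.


Check ideal conditions for I = {0, 4, 8, 12, 16, 20, 24, 28, 36, 40, 41} in ℤ_44:
(1) I is an additive subgroup? No
(2) For r ∈ ℤ_44 and a ∈ I: r·a ∈ I? No  [counterexample: r=2, a=16, r·a mod 44 = 32 ∉ I]

No, I is not an ideal of ℤ_44


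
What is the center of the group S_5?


Z(G) = {g ∈ G | gx = xg for all x ∈ G}
S_n is non-abelian for n ≥ 3; Z(S_5) is trivial

Z(S_5) = {e}


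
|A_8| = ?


|A_n| = n!/2 (even permutations)
|A_8| = 8!/2 = 40320/2 = 20160

|A_8| = 20160


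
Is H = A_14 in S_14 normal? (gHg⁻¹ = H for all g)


H = A_14 in S_14
A_14 has index 2 in S_14, and every subgroup of index 2 is normal

Yes, normal subgroup


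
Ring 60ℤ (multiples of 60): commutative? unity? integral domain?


60ℤ is a commutative ring under +,× but has no multiplicative identity (1 ∉ 60ℤ); it has no zero divisors, but without unity it is not an integral domain
Commutative: Yes
Integral domain: No
Has unity: No

60ℤ (multiples of 60): Commutative=Yes, Unity=No


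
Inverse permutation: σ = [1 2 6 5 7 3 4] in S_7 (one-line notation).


To find σ⁻¹, swap domain and range:
σ(1) = 1 → σ⁻¹(1) = 1
σ(2) = 2 → σ⁻¹(2) = 2
σ(3) = 6 → σ⁻¹(6) = 3
σ(4) = 5 → σ⁻¹(5) = 4
σ(5) = 7 → σ⁻¹(7) = 5
σ(6) = 3 → σ⁻¹(3) = 6
σ(7) = 4 → σ⁻¹(4) = 7

σ⁻¹ = [1 2 6 7 4 3 5]


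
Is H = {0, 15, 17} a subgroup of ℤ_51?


Subgroup test for H = {0, 15, 17} in (ℤ_51, +):
(1) 0 ∈ H? Yes
(2) Closure: for all a,b ∈ H, (a+b) mod 51 ∈ H? No  [counterexample: 15 + 15 = 30 ∉ H]
(3) Inverses: for all a ∈ H, -a mod 51 ∈ H? No

No, H is not a subgroup of ℤ_51


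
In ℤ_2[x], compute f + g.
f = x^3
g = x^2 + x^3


Add coefficients mod 2:
x^0: 0 + 0 = 0 (mod 2)
x^1: 0 + 0 = 0 (mod 2)
x^2: 0 + 1 = 1 (mod 2)
x^3: 1 + 1 = 0 (mod 2)
Result: x^2

f + g = x^2


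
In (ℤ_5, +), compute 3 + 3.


Operation: addition mod 5
3 + 3 = (a + b) mod 5 with a = 3, b = 3

3 + 3 = 1


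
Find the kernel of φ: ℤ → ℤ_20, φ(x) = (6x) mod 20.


Kernel = preimage of identity
ker(φ) = {x ∈ ℤ : 6x ≡ 0 (mod 20)}. gcd(6,20) = 2, so 6x ≡ 0 (mod 20) ⟺ x ≡ 0 (mod 20/2 = 10). Hence ker(φ) = 10ℤ

ker(φ) = 10ℤ


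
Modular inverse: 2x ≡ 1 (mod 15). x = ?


Use the extended Euclidean algorithm to write 1 = 2·s + 15·t; then s mod 15 is the inverse.
Euclidean algorithm:
  2 = 0·15 + 2
  15 = 7·2 + 1
  2 = 2·1 + 0
gcd(2,15) = 1
Back-substitution gives: 2·(-7) + 15·(1) = 1
So 2⁻¹ ≡ -7 ≡ 8 (mod 15)
Check: 2 × 8 = 16 ≡ 1 (mod 15) ✓

2⁻¹ ≡ 8 (mod 15)


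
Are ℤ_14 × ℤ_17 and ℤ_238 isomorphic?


Comparing ℤ_14 × ℤ_17 and ℤ_238:
gcd(14,17) = 1, so ℤ_14 × ℤ_17 ≅ ℤ_238 (CRT)

Yes, ℤ_14 × ℤ_17 ≅ ℤ_238


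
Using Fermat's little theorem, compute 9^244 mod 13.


Fermat's little theorem: if p is prime and gcd(a,p)=1, then a^(p-1) ≡ 1 (mod p)
p = 13 is prime, gcd(9,13) = 1
Reduce exponent: 244 mod 12 = 4
So 9^244 ≡ 9^4 (mod 13)
9^4 mod 13 = 9

9^244 ≡ 9 (mod 13)


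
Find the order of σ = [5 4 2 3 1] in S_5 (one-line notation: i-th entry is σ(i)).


Cycle decomposition: (1 5) (2 4 3)
Cycle lengths: 2, 3
Order = lcm(2, 3) = 6

ord(σ) = 6


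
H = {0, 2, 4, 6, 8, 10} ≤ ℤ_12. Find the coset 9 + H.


9 + H = {9 + h (mod 12) : h ∈ H}
9+0=9, 9+2=11, 9+4=1, 9+6=3, 9+8=5, 9+10=7
9 + H = {1, 3, 5, 7, 9, 11} = 1 + H

9 + H = {1, 3, 5, 7, 9, 11}


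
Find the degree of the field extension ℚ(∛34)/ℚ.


∛34 has minimal polynomial x³ - 34 (irreducible over ℚ since 34 is not a perfect cube)

[ℚ(∛34)/ℚ] = 3


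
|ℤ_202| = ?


ℤ_n has n elements.

|ℤ_202| = 202


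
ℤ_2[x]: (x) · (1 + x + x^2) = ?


Expand and collect like terms; reduce coefficients mod 2:
x^0: 0·1 = 0 ≡ 0 (mod 2)
x^1: 0·1 + 1·1 = 1 ≡ 1 (mod 2)
x^2: 0·1 + 1·1 = 1 ≡ 1 (mod 2)
x^3: 1·1 = 1 ≡ 1 (mod 2)
Result: x + x^2 + x^3

f · g = x + x^2 + x^3


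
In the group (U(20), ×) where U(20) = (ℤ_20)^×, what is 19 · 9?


Operation: multiplication mod 20
19 · 9 = (a × b) mod 20 with a = 19, b = 9

19 · 9 = 11


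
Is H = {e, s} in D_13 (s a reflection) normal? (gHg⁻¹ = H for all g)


H = {e, s} in D_13 (s a reflection)
r·s·r⁻¹ = sr⁻² ≠ s for n ≥ 3, so {e, s} is not closed under conjugation

No, not a normal subgroup


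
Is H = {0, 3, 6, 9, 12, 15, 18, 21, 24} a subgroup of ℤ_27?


Subgroup test for H = {0, 3, 6, 9, 12, 15, 18, 21, 24} in (ℤ_27, +):
(1) 0 ∈ H? Yes
(2) Closure: for all a,b ∈ H, (a+b) mod 27 ∈ H? Yes
(3) Inverses: for all a ∈ H, -a mod 27 ∈ H? Yes

Yes, H is a subgroup of ℤ_27


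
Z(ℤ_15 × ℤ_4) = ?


Z(G) = {g ∈ G | gx = xg for all x ∈ G}
Direct product of abelian groups is abelian, so Z(G) = G

Z(ℤ_15 × ℤ_4) = ℤ_15 × ℤ_4


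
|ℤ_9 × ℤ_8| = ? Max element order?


|ℤ_9 × ℤ_8| = 9 × 8 = 72
Max element order = lcm(9,8) = 72
Cyclic? Yes (gcd=1)

|ℤ_9×ℤ_8| = 72, max element order = 72


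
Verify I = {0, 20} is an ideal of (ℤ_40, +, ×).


Check ideal conditions for I = {0, 20} in ℤ_40:
(1) I is an additive subgroup? Yes
(2) For r ∈ ℤ_40 and a ∈ I: r·a ∈ I? Yes

Yes, I is an ideal of ℤ_40


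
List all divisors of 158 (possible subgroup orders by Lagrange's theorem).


Lagrange's theorem: |H| divides |G|
|G| = 158
Divisors of 158: 1, 2, 79, 158

Possible subgroup orders: {1, 2, 79, 158}


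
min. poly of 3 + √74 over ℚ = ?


Let α = 3 + √74. Then α - 3 = √74, so (α - 3)² = 74, giving α² - 6α - 65 = 0. Degree 2 and α ∉ ℚ, so this is the minimal polynomial.

Minimal polynomial: x² - 6x - 65


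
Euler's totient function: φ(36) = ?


Factor n: 36 = 2^2 × 3^2
φ(n) = n · ∏(1 - 1/p) over distinct primes p | n
φ(36) = 36 · (1 - 1/2) · (1 - 1/3) = 12

φ(36) = 12


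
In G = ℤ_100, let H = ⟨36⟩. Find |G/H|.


|⟨36⟩| = n / gcd(36, 100) = 100 / 4 = 25
H is normal (ℤ_100 is abelian).
|G/H| = |G| / |H| = 100 / 25 = 4

|G/H| = 4


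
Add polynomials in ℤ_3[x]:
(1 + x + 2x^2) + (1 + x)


Add coefficients mod 3:
x^0: 1 + 1 = 2 (mod 3)
x^1: 1 + 1 = 2 (mod 3)
x^2: 2 + 0 = 2 (mod 3)
Result: 2 + 2x + 2x^2

f + g = 2 + 2x + 2x^2


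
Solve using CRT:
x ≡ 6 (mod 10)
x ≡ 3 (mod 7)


m₁ = 10, m₂ = 7, gcd = 1, so CRT applies. M = m₁·m₂ = 70
Let M₁ = M/m₁ = 7, M₂ = M/m₂ = 10
Find y₁ ≡ M₁⁻¹ (mod m₁): 7⁻¹ ≡ 3 (mod 10)
Find y₂ ≡ M₂⁻¹ (mod m₂): 10⁻¹ ≡ 5 (mod 7)
x = a₁·M₁·y₁ + a₂·M₂·y₂ = 6·7·3 + 3·10·5 = 276
Reduce mod 70: x ≡ 66
Check: 66 mod 10 = 6 ✓, 66 mod 7 = 3 ✓

x ≡ 66 (mod 70)


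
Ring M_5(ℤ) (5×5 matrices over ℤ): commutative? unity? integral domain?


Matrix multiplication is non-commutative for n ≥ 2; the identity matrix I is the unity; singular matrices give zero divisors, so not an integral domain
Commutative: No
Integral domain: No
Has unity: Yes

M_5(ℤ) (5×5 matrices over ℤ): Commutative=No, Unity=Yes


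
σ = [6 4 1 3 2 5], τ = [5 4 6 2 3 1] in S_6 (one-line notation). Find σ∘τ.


σ∘τ: apply τ first, then σ
1 →τ 5 →σ 2
2 →τ 4 →σ 3
3 →τ 6 →σ 5
4 →τ 2 →σ 4
5 →τ 3 →σ 1
6 →τ 1 →σ 6

σ∘τ = [2 3 5 4 1 6]


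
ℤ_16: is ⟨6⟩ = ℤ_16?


g generates ℤ_n iff gcd(g, n) = 1
gcd(6, 16) = 2
Since gcd = 2 ≠ 1, ⟨6⟩ has order 8 < 16, so 6 is not a generator.

No, 6 does not generate ℤ_16


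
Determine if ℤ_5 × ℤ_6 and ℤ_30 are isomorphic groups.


Comparing ℤ_5 × ℤ_6 and ℤ_30:
gcd(5,6) = 1, so ℤ_5 × ℤ_6 ≅ ℤ_30 (CRT)

Yes, ℤ_5 × ℤ_6 ≅ ℤ_30


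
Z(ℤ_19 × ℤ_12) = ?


Z(G) = {g ∈ G | gx = xg for all x ∈ G}
Direct product of abelian groups is abelian, so Z(G) = G

Z(ℤ_19 × ℤ_12) = ℤ_19 × ℤ_12


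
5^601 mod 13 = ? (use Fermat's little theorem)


Fermat's little theorem: if p is prime and gcd(a,p)=1, then a^(p-1) ≡ 1 (mod p)
p = 13 is prime, gcd(5,13) = 1
Reduce exponent: 601 mod 12 = 1
So 5^601 ≡ 5^1 (mod 13)
5^1 mod 13 = 5

5^601 ≡ 5 (mod 13)


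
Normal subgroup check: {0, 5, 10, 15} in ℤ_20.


H = {0, 5, 10, 15} in ℤ_20
ℤ_20 is abelian; every subgroup of an abelian group is normal

Yes, normal subgroup


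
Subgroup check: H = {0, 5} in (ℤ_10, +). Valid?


Subgroup test for H = {0, 5} in (ℤ_10, +):
(1) 0 ∈ H? Yes
(2) Closure: for all a,b ∈ H, (a+b) mod 10 ∈ H? Yes
(3) Inverses: for all a ∈ H, -a mod 10 ∈ H? Yes

Yes, H is a subgroup of ℤ_10


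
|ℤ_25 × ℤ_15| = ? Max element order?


|ℤ_25 × ℤ_15| = 25 × 15 = 375
Max element order = lcm(25,15) = 75
Cyclic? No (gcd=5)

|ℤ_25×ℤ_15| = 375, max element order = 75


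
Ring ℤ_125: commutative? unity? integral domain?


ℤ_125 is a commutative ring with unity 1; 125 = 5×25 is composite, so 5·25 ≡ 0 gives zero divisors (not an integral domain)
Commutative: Yes
Integral domain: No
Has unity: Yes

ℤ_125: Commutative=Yes, Unity=Yes


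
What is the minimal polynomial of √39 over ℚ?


√39 satisfies x² - 39 = 0, irreducible over ℚ since 39 is squarefree

Minimal polynomial: x² - 39


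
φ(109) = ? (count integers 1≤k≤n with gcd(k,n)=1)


Factor n: 109 = 109
φ(n) = n · ∏(1 - 1/p) over distinct primes p | n
φ(109) = 109 · (1 - 1/109) = 108

φ(109) = 108


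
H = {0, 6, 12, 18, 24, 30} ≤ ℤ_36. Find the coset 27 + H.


27 + H = {27 + h (mod 36) : h ∈ H}
27+0=27, 27+6=33, 27+12=3, 27+18=9, 27+24=15, 27+30=21
27 + H = {3, 9, 15, 21, 27, 33} = 3 + H

27 + H = {3, 9, 15, 21, 27, 33}


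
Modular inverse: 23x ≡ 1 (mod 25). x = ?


Use the extended Euclidean algorithm to write 1 = 23·s + 25·t; then s mod 25 is the inverse.
Euclidean algorithm:
  23 = 0·25 + 23
  25 = 1·23 + 2
  23 = 11·2 + 1
  2 = 2·1 + 0
gcd(23,25) = 1
Back-substitution gives: 23·(12) + 25·(-11) = 1
So 23⁻¹ ≡ 12 ≡ 12 (mod 25)
Check: 23 × 12 = 276 ≡ 1 (mod 25) ✓

23⁻¹ ≡ 12 (mod 25)


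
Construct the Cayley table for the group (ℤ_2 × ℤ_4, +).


Elements: {(0,0), (0,1), (0,2), (0,3), (1,0), (1,1), (1,2), (1,3)}
Operation: componentwise addition mod (2, 4)
Entry (a, b) = ((a₁+b₁) mod 2, (a₂+b₂) mod 4)

Cayley table:
      | (0,0) | (0,1) | (0,2) | (0,3) | (1,0) | (1,1) | (1,2) | (1,3)
(0,0) | (0,0) | (0,1) | (0,2) | (0,3) | (1,0) | (1,1) | (1,2) | (1,3)
(0,1) | (0,1) | (0,2) | (0,3) | (0,0) | (1,1) | (1,2) | (1,3) | (1,0)
(0,2) | (0,2) | (0,3) | (0,0) | (0,1) | (1,2) | (1,3) | (1,0) | (1,1)
(0,3) | (0,3) | (0,0) | (0,1) | (0,2) | (1,3) | (1,0) | (1,1) | (1,2)
(1,0) | (1,0) | (1,1) | (1,2) | (1,3) | (0,0) | (0,1) | (0,2) | (0,3)
(1,1) | (1,1) | (1,2) | (1,3) | (1,0) | (0,1) | (0,2) | (0,3) | (0,0)
(1,2) | (1,2) | (1,3) | (1,0) | (1,1) | (0,2) | (0,3) | (0,0) | (0,1)
(1,3) | (1,3) | (1,0) | (1,1) | (1,2) | (0,3) | (0,0) | (0,1) | (0,2)


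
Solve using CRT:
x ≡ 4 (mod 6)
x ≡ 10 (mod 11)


m₁ = 6, m₂ = 11, gcd = 1, so CRT applies. M = m₁·m₂ = 66
Let M₁ = M/m₁ = 11, M₂ = M/m₂ = 6
Find y₁ ≡ M₁⁻¹ (mod m₁): 11⁻¹ ≡ 5 (mod 6)
Find y₂ ≡ M₂⁻¹ (mod m₂): 6⁻¹ ≡ 2 (mod 11)
x = a₁·M₁·y₁ + a₂·M₂·y₂ = 4·11·5 + 10·6·2 = 340
Reduce mod 66: x ≡ 10
Check: 10 mod 6 = 4 ✓, 10 mod 11 = 10 ✓

x ≡ 10 (mod 66)


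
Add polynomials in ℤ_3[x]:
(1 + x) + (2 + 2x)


Add coefficients mod 3:
x^0: 1 + 2 = 0 (mod 3)
x^1: 1 + 2 = 0 (mod 3)
Result: 0

f + g = 0


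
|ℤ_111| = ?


ℤ_n has n elements.

|ℤ_111| = 111


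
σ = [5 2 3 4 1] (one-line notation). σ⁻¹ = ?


To find σ⁻¹, swap domain and range:
σ(1) = 5 → σ⁻¹(5) = 1
σ(2) = 2 → σ⁻¹(2) = 2
σ(3) = 3 → σ⁻¹(3) = 3
σ(4) = 4 → σ⁻¹(4) = 4
σ(5) = 1 → σ⁻¹(1) = 5

σ⁻¹ = [5 2 3 4 1]


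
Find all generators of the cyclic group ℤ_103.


g generates ℤ_n iff gcd(g,n) = 1
Prime factors of 103: 103
Generators are g ∈ {1,...,102} not divisible by any of these primes.
Generators: {1, 2, 3, 4, 5, 6, 7, 8, 9, 10, 11, 12, 13, 14, 15, 16, 17, 18, 19, 20, 21, 22, 23, 24, 25, 26, 27, 28, 29, 30, 31, 32, 33, 34, 35, 36, 37, 38, 39, 40, 41, 42, 43, 44, 45, 46, 47, 48, 49, 50, 51, 52, 53, 54, 55, 56, 57, 58, 59, 60, 61, 62, 63, 64, 65, 66, 67, 68, 69, 70, 71, 72, 73, 74, 75, 76, 77, 78, 79, 80, 81, 82, 83, 84, 85, 86, 87, 88, 89, 90, 91, 92, 93, 94, 95, 96, 97, 98, 99, 100, 101, 102}
Number of generators = φ(103) = 102

Generators of ℤ_103 = {1, 2, 3, 4, 5, 6, 7, 8, 9, 10, 11, 12, 13, 14, 15, 16, 17, 18, 19, 20, 21, 22, 23, 24, 25, 26, 27, 28, 29, 30, 31, 32, 33, 34, 35, 36, 37, 38, 39, 40, 41, 42, 43, 44, 45, 46, 47, 48, 49, 50, 51, 52, 53, 54, 55, 56, 57, 58, 59, 60, 61, 62, 63, 64, 65, 66, 67, 68, 69, 70, 71, 72, 73, 74, 75, 76, 77, 78, 79, 80, 81, 82, 83, 84, 85, 86, 87, 88, 89, 90, 91, 92, 93, 94, 95, 96, 97, 98, 99, 100, 101, 102}


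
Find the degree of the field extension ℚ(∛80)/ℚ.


∛80 has minimal polynomial x³ - 80 (irreducible over ℚ since 80 is not a perfect cube)

[ℚ(∛80)/ℚ] = 3


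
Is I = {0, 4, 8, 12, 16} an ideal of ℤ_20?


Check ideal conditions for I = {0, 4, 8, 12, 16} in ℤ_20:
(1) I is an additive subgroup? Yes
(2) For r ∈ ℤ_20 and a ∈ I: r·a ∈ I? Yes

Yes, I is an ideal of ℤ_20


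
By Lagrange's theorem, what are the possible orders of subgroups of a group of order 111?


Lagrange's theorem: |H| divides |G|
|G| = 111
Divisors of 111: 1, 3, 37, 111

Possible subgroup orders: {1, 3, 37, 111}


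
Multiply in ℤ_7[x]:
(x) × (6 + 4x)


Expand and collect like terms; reduce coefficients mod 7:
x^0: 0·6 = 0 ≡ 0 (mod 7)
x^1: 0·4 + 1·6 = 6 ≡ 6 (mod 7)
x^2: 1·4 = 4 ≡ 4 (mod 7)
Result: 6x + 4x^2

f · g = 6x + 4x^2


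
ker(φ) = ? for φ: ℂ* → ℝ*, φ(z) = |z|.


Kernel = preimage of identity
ker(φ) = {z ∈ ℂ* | |z| = 1} = unit circle S¹

ker(φ) = S¹ (unit circle)


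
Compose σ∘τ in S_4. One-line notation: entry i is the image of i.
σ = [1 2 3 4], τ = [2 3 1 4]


σ∘τ: apply τ first, then σ
1 →τ 2 →σ 2
2 →τ 3 →σ 3
3 →τ 1 →σ 1
4 →τ 4 →σ 4

σ∘τ = [2 3 1 4]


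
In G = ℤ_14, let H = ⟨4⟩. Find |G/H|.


|⟨4⟩| = n / gcd(4, 14) = 14 / 2 = 7
H is normal (ℤ_14 is abelian).
|G/H| = |G| / |H| = 14 / 7 = 2

|G/H| = 2


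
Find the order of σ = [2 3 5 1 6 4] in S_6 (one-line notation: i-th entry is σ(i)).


Cycle decomposition: (1 2 3 5 6 4)
Cycle lengths: 6
Order = lcm(6) = 6

ord(σ) = 6


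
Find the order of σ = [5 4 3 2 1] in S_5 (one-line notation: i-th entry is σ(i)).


Cycle decomposition: (1 5) (2 4)
Cycle lengths: 2, 2
Order = lcm(2, 2) = 2

ord(σ) = 2
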